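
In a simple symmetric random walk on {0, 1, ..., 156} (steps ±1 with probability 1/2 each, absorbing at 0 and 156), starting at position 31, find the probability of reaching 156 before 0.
P(hit 156 before 0) = 31/156

Let u_k = P(hit 156 before 0 | start at k). Then u_0 = 0, u_156 = 1, and u_k = u_{k-1}/2 + u_{k+1}/2 for 1 ≤ k ≤ 155. This harmonic recurrence is solved by u_k = k/156, giving u_31 = 31/156.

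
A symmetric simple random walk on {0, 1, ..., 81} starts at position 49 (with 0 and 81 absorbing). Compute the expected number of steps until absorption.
E[τ | X_0 = 49] = 1568

Let v_k = E[τ | X_0 = k]. Boundary: v_0 = v_81 = 0. Recurrence: v_k = 1 + (v_{k-1} + v_{k+1})/2 for 1 ≤ k ≤ 80. The particular solution to v_k − (v_{k-1} + v_{k+1})/2 = 1 is v_k = −k^2. Adding homogeneous solution A + B k and matching boundaries gives v_k = k (81 − k). Substituting k = 49: v_49 = 49 · 32 = 1568.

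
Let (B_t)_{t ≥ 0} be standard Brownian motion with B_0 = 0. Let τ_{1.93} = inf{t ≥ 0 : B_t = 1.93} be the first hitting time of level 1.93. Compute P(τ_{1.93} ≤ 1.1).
P(τ_{1.93} ≤ 1.1) = 2(1 − Φ(1.93/√1.1)) = 2(1 − Φ(1.8402)) ≈ 0.0657

By the reflection principle for standard BM, P(τ_b ≤ t) = 2 · P(B_t ≥ b). Since B_t ~ N(0, t), P(B_t ≥ 1.93) = 1 − Φ(1.93/√t) = 1 − Φ(1.93/√1.1) = 1 − Φ(1.8402) ≈ 0.03287. Doubling: P(τ_{1.93} ≤ 1.1) ≈ 2 · 0.03287 = 0.06574 ≈ 0.0657.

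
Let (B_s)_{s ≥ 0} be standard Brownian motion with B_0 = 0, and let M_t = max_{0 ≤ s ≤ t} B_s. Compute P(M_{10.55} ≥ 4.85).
P(M_{10.55} ≥ 4.85) = 2·P(B_{10.55} ≥ 4.85) = 2(1 − Φ(4.85/√10.55)) ≈ 0.1354

By the reflection principle for Brownian motion, P(M_t ≥ a) = 2 · P(B_t ≥ a) for a ≥ 0. Since B_t ~ N(0, t), P(B_t ≥ 4.85) = 1 − Φ(4.85/√t) = 1 − Φ(4.85/√10.55) = 1 − Φ(1.4932). So
  P(M_{10.55} ≥ 4.85) = 2(1 − Φ(1.4932)) ≈ 0.1354.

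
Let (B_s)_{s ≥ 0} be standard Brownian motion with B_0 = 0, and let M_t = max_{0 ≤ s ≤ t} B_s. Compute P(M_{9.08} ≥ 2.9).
P(M_{9.08} ≥ 2.9) = 2·P(B_{9.08} ≥ 2.9) = 2(1 − Φ(2.9/√9.08)) ≈ 0.3358

By the reflection principle for Brownian motion, P(M_t ≥ a) = 2 · P(B_t ≥ a) for a ≥ 0. Since B_t ~ N(0, t), P(B_t ≥ 2.9) = 1 − Φ(2.9/√t) = 1 − Φ(2.9/√9.08) = 1 − Φ(0.9624). So
  P(M_{9.08} ≥ 2.9) = 2(1 − Φ(0.9624)) ≈ 0.3358.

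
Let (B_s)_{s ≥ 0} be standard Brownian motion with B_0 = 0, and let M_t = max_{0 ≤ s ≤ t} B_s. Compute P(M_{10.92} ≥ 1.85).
P(M_{10.92} ≥ 1.85) = 2·P(B_{10.92} ≥ 1.85) = 2(1 − Φ(1.85/√10.92)) ≈ 0.5756

By the reflection principle for Brownian motion, P(M_t ≥ a) = 2 · P(B_t ≥ a) for a ≥ 0. Since B_t ~ N(0, t), P(B_t ≥ 1.85) = 1 − Φ(1.85/√t) = 1 − Φ(1.85/√10.92) = 1 − Φ(0.5598). So
  P(M_{10.92} ≥ 1.85) = 2(1 − Φ(0.5598)) ≈ 0.5756.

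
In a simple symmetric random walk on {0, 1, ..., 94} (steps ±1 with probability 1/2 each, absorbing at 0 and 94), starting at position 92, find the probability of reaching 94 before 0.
P(hit 94 before 0) = 92/94 = 46/47

Let u_k = P(hit 94 before 0 | start at k). Then u_0 = 0, u_94 = 1, and u_k = u_{k-1}/2 + u_{k+1}/2 for 1 ≤ k ≤ 93. This harmonic recurrence is solved by u_k = k/94, giving u_92 = 92/94 = 46/47.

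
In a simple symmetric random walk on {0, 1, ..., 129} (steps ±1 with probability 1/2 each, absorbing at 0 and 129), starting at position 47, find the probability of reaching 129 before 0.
P(hit 129 before 0) = 47/129

Let u_k = P(hit 129 before 0 | start at k). Then u_0 = 0, u_129 = 1, and u_k = u_{k-1}/2 + u_{k+1}/2 for 1 ≤ k ≤ 128. This harmonic recurrence is solved by u_k = k/129, giving u_47 = 47/129.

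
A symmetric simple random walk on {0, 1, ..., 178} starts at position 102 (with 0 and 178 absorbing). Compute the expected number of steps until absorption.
E[τ | X_0 = 102] = 7752

Let v_k = E[τ | X_0 = k]. Boundary: v_0 = v_178 = 0. Recurrence: v_k = 1 + (v_{k-1} + v_{k+1})/2 for 1 ≤ k ≤ 177. The particular solution to v_k − (v_{k-1} + v_{k+1})/2 = 1 is v_k = −k^2. Adding homogeneous solution A + B k and matching boundaries gives v_k = k (178 − k). Substituting k = 102: v_102 = 102 · 76 = 7752.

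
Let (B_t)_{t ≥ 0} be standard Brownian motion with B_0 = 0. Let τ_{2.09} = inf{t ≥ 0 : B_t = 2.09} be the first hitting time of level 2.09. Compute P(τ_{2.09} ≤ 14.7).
P(τ_{2.09} ≤ 14.7) = 2(1 − Φ(2.09/√14.7)) = 2(1 − Φ(0.5451)) ≈ 0.5857

By the reflection principle for standard BM, P(τ_b ≤ t) = 2 · P(B_t ≥ b). Since B_t ~ N(0, t), P(B_t ≥ 2.09) = 1 − Φ(2.09/√t) = 1 − Φ(2.09/√14.7) = 1 − Φ(0.5451) ≈ 0.29284. Doubling: P(τ_{2.09} ≤ 14.7) ≈ 2 · 0.29284 = 0.58568 ≈ 0.5857.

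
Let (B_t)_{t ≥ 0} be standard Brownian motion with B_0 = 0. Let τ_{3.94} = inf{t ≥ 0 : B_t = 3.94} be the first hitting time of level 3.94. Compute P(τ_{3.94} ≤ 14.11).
P(τ_{3.94} ≤ 14.11) = 2(1 − Φ(3.94/√14.11)) = 2(1 − Φ(1.0489)) ≈ 0.2942

By the reflection principle for standard BM, P(τ_b ≤ t) = 2 · P(B_t ≥ b). Since B_t ~ N(0, t), P(B_t ≥ 3.94) = 1 − Φ(3.94/√t) = 1 − Φ(3.94/√14.11) = 1 − Φ(1.0489) ≈ 0.14711. Doubling: P(τ_{3.94} ≤ 14.11) ≈ 2 · 0.14711 = 0.29422 ≈ 0.2942.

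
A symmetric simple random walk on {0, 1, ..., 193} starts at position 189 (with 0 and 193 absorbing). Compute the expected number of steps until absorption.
E[τ | X_0 = 189] = 756

Let v_k = E[τ | X_0 = k]. Boundary: v_0 = v_193 = 0. Recurrence: v_k = 1 + (v_{k-1} + v_{k+1})/2 for 1 ≤ k ≤ 192. The particular solution to v_k − (v_{k-1} + v_{k+1})/2 = 1 is v_k = −k^2. Adding homogeneous solution A + B k and matching boundaries gives v_k = k (193 − k). Substituting k = 189: v_189 = 189 · 4 = 756.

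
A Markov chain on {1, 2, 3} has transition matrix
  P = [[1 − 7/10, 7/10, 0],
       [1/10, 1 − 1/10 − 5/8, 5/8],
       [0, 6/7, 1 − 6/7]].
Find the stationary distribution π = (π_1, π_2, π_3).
π = (48/629, 336/629, 245/629)

This is a birth-death chain on three states, which satisfies detailed balance: π_1 · P_{12} = π_2 · P_{21} and π_2 · P_{23} = π_3 · P_{32}.
From π_1 · 7/10 = π_2 · 1/10: π_2/π_1 = (7/10)/(1/10) = 7.
From π_2 · 5/8 = π_3 · 6/7: π_3/π_2 = (5/8)/(6/7) = 35/48.
Take π_1 proportional to 1; then unnormalized π = (1, 7, 245/48). Normalize by dividing by the sum 629/48:
  π = (48/629, 336/629, 245/629).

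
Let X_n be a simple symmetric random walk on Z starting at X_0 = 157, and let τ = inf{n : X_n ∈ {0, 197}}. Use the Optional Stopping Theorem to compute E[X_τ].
E[X_τ] = 157

X_n is a martingale and τ is a bounded-mean stopping time (indeed τ is finite a.s. with bounded expectation since the walk is in a bounded region). By the OST, E[X_τ] = E[X_0] = 157. Equivalently: E[X_τ] = 197 · P(hit 197 first) + 0 · P(hit 0 first) = 197 · (157/197) = 157.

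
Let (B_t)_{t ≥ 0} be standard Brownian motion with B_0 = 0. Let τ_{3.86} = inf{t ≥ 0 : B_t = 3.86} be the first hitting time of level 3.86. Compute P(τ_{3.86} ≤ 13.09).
P(τ_{3.86} ≤ 13.09) = 2(1 − Φ(3.86/√13.09)) = 2(1 − Φ(1.0669)) ≈ 0.2860

By the reflection principle for standard BM, P(τ_b ≤ t) = 2 · P(B_t ≥ b). Since B_t ~ N(0, t), P(B_t ≥ 3.86) = 1 − Φ(3.86/√t) = 1 − Φ(3.86/√13.09) = 1 − Φ(1.0669) ≈ 0.14301. Doubling: P(τ_{3.86} ≤ 13.09) ≈ 2 · 0.14301 = 0.28602 ≈ 0.2860.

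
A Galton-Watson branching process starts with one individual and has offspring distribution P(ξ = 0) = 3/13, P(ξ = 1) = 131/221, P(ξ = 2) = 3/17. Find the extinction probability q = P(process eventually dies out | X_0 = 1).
q = 1

Mean offspring μ = 0·3/13 + 1·131/221 + 2·3/17 = 209/221 ≤ 1. For μ ≤ 1 with offspring not concentrated at 1, the Galton-Watson process goes extinct almost surely, so q = 1.
(Algebraic check: The pgf is f(s) = 3/13 + 131/221·s + 3/17·s². The extinction probability q is the smallest fixed point of f in [0, 1]. Setting s = f(s):
  3/17·s² + (131/221 − 1)·s + 3/13 = 0
  3/17·s² − (3/13 + 3/17)·s + 3/13 = 0
which factors as (s − 1)·(3/17·s − 3/13) = 0, giving roots s = 1 and s = (3/13)/(3/17) = 17/13. Since 17/13 ≥ 1, the smallest root in [0, 1] is s = 1.)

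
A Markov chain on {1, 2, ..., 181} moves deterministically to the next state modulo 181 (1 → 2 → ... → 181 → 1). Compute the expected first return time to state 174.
E[T_174 | X_0 = 174] = 181

The chain cycles deterministically, so starting at state 174 it returns in exactly 181 steps. Equivalently, the stationary distribution is uniform π_j = 1/181 for every state j, so by Kac's formula E[T_174] = 1/π_174 = 181.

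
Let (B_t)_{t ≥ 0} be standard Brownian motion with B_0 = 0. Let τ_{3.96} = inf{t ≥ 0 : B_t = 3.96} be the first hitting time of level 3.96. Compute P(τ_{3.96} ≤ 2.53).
P(τ_{3.96} ≤ 2.53) = 2(1 − Φ(3.96/√2.53)) = 2(1 − Φ(2.4896)) ≈ 0.0128

By the reflection principle for standard BM, P(τ_b ≤ t) = 2 · P(B_t ≥ b). Since B_t ~ N(0, t), P(B_t ≥ 3.96) = 1 − Φ(3.96/√t) = 1 − Φ(3.96/√2.53) = 1 − Φ(2.4896) ≈ 0.00639. Doubling: P(τ_{3.96} ≤ 2.53) ≈ 2 · 0.00639 = 0.01278 ≈ 0.0128.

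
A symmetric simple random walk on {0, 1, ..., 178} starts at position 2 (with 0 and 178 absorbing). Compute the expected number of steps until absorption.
E[τ | X_0 = 2] = 352

Let v_k = E[τ | X_0 = k]. Boundary: v_0 = v_178 = 0. Recurrence: v_k = 1 + (v_{k-1} + v_{k+1})/2 for 1 ≤ k ≤ 177. The particular solution to v_k − (v_{k-1} + v_{k+1})/2 = 1 is v_k = −k^2. Adding homogeneous solution A + B k and matching boundaries gives v_k = k (178 − k). Substituting k = 2: v_2 = 2 · 176 = 352.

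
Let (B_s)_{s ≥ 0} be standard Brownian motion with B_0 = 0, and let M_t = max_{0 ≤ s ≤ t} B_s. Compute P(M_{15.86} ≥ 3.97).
P(M_{15.86} ≥ 3.97) = 2·P(B_{15.86} ≥ 3.97) = 2(1 − Φ(3.97/√15.86)) ≈ 0.3188

By the reflection principle for Brownian motion, P(M_t ≥ a) = 2 · P(B_t ≥ a) for a ≥ 0. Since B_t ~ N(0, t), P(B_t ≥ 3.97) = 1 − Φ(3.97/√t) = 1 − Φ(3.97/√15.86) = 1 − Φ(0.9969). So
  P(M_{15.86} ≥ 3.97) = 2(1 − Φ(0.9969)) ≈ 0.3188.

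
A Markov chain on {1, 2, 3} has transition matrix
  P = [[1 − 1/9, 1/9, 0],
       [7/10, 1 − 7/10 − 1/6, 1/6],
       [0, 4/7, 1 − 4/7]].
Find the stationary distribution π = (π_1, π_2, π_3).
π = (756/911, 120/911, 35/911)

This is a birth-death chain on three states, which satisfies detailed balance: π_1 · P_{12} = π_2 · P_{21} and π_2 · P_{23} = π_3 · P_{32}.
From π_1 · 1/9 = π_2 · 7/10: π_2/π_1 = (1/9)/(7/10) = 10/63.
From π_2 · 1/6 = π_3 · 4/7: π_3/π_2 = (1/6)/(4/7) = 7/24.
Take π_1 proportional to 1; then unnormalized π = (1, 10/63, 5/108). Normalize by dividing by the sum 911/756:
  π = (756/911, 120/911, 35/911).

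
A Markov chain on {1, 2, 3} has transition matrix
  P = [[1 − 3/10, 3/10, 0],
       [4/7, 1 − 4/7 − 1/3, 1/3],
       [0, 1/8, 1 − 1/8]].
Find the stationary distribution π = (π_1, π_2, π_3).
π = (40/117, 7/39, 56/117)

This is a birth-death chain on three states, which satisfies detailed balance: π_1 · P_{12} = π_2 · P_{21} and π_2 · P_{23} = π_3 · P_{32}.
From π_1 · 3/10 = π_2 · 4/7: π_2/π_1 = (3/10)/(4/7) = 21/40.
From π_2 · 1/3 = π_3 · 1/8: π_3/π_2 = (1/3)/(1/8) = 8/3.
Take π_1 proportional to 1; then unnormalized π = (1, 21/40, 7/5). Normalize by dividing by the sum 117/40:
  π = (40/117, 7/39, 56/117).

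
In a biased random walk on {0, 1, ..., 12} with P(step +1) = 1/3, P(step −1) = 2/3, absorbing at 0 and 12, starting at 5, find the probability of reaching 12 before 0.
P(hit 12 before 0) = (1 − (2)^5) / (1 − (2)^12) = 31/4095

Let u_k denote P(reach 12 before 0 | start at k). Boundary: u_0 = 0, u_12 = 1. Recurrence: u_k = 1/3·u_{k+1} + 2/3·u_{k-1} for 1 ≤ k ≤ 11. Try u_k = A + B·r^k with r = q/p = (2/3)/(1/3) = 2. Substitution satisfies the recurrence; boundary conditions give:
  u_k = (1 − r^k) / (1 − r^N) = (1 − (2)^5) / (1 − (2)^12) = 31/4095.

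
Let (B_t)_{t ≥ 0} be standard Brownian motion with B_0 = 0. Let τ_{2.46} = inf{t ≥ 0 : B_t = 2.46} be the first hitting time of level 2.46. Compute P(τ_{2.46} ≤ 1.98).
P(τ_{2.46} ≤ 1.98) = 2(1 − Φ(2.46/√1.98)) = 2(1 − Φ(1.7482)) ≈ 0.0804

By the reflection principle for standard BM, P(τ_b ≤ t) = 2 · P(B_t ≥ b). Since B_t ~ N(0, t), P(B_t ≥ 2.46) = 1 − Φ(2.46/√t) = 1 − Φ(2.46/√1.98) = 1 − Φ(1.7482) ≈ 0.04021. Doubling: P(τ_{2.46} ≤ 1.98) ≈ 2 · 0.04021 = 0.08042 ≈ 0.0804.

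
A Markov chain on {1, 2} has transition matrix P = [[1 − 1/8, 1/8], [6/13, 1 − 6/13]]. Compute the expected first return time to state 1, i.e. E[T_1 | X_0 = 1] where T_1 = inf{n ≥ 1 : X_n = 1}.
E[T_1 | X_0 = 1] = 1/π_1 = 61/48

For an irreducible recurrent Markov chain with stationary distribution π, E[T_i | X_0 = i] = 1/π_i (Kac's formula). Here π_1 = (6/13)/(1/8 + 6/13) = (6/13)/(61/104) = 48/61, so E[T_1 | X_0 = 1] = 1/π_1 = (1/8 + 6/13)/(6/13) = (61/104)/(6/13) = 61/48.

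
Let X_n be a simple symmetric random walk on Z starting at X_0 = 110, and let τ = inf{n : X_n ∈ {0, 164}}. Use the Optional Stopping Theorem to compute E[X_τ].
E[X_τ] = 110

X_n is a martingale and τ is a bounded-mean stopping time (indeed τ is finite a.s. with bounded expectation since the walk is in a bounded region). By the OST, E[X_τ] = E[X_0] = 110. Equivalently: E[X_τ] = 164 · P(hit 164 first) + 0 · P(hit 0 first) = 164 · (110/164) = 110.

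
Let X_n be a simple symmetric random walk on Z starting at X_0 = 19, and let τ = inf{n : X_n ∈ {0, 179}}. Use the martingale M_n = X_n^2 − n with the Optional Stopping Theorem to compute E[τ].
E[τ] = 3040

M_n = X_n^2 − n is a martingale (since E[X_{n+1}^2 | F_n] = X_n^2 + 1). By OST (τ has finite mean in a bounded region), E[M_τ] = E[M_0] = X_0^2 − 0 = 19^2 = 361. Also E[M_τ] = E[X_τ^2] − E[τ]. The walk exits at 0 or 179, with P(hit 179 first) = 19/179, so E[X_τ^2] = 179^2 · 19/179 + 0 = 3401. Thus E[τ] = E[X_τ^2] − E[M_τ] = 3401 − 361 = 3040 = 19(179 − 19) = 3040.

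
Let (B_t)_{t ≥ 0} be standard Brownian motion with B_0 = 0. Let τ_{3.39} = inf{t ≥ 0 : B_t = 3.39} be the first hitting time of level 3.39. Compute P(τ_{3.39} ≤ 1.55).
P(τ_{3.39} ≤ 1.55) = 2(1 − Φ(3.39/√1.55)) = 2(1 − Φ(2.7229)) ≈ 0.0065

By the reflection principle for standard BM, P(τ_b ≤ t) = 2 · P(B_t ≥ b). Since B_t ~ N(0, t), P(B_t ≥ 3.39) = 1 − Φ(3.39/√t) = 1 − Φ(3.39/√1.55) = 1 − Φ(2.7229) ≈ 0.00324. Doubling: P(τ_{3.39} ≤ 1.55) ≈ 2 · 0.00324 = 0.00648 ≈ 0.0065.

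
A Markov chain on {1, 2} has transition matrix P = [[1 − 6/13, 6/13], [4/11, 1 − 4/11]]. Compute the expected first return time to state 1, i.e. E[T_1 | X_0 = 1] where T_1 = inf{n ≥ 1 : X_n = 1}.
E[T_1 | X_0 = 1] = 1/π_1 = 59/26

For an irreducible recurrent Markov chain with stationary distribution π, E[T_i | X_0 = i] = 1/π_i (Kac's formula). Here π_1 = (4/11)/(6/13 + 4/11) = (4/11)/(118/143) = 26/59, so E[T_1 | X_0 = 1] = 1/π_1 = (6/13 + 4/11)/(4/11) = (118/143)/(4/11) = 59/26.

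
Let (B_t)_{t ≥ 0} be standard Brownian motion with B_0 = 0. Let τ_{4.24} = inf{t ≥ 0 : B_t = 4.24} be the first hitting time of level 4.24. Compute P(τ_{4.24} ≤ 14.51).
P(τ_{4.24} ≤ 14.51) = 2(1 − Φ(4.24/√14.51)) = 2(1 − Φ(1.1131)) ≈ 0.2657

By the reflection principle for standard BM, P(τ_b ≤ t) = 2 · P(B_t ≥ b). Since B_t ~ N(0, t), P(B_t ≥ 4.24) = 1 − Φ(4.24/√t) = 1 − Φ(4.24/√14.51) = 1 − Φ(1.1131) ≈ 0.13283. Doubling: P(τ_{4.24} ≤ 14.51) ≈ 2 · 0.13283 = 0.26566 ≈ 0.2657.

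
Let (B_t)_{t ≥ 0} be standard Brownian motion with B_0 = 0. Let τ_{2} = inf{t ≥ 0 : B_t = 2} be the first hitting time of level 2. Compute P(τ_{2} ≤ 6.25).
P(τ_{2} ≤ 6.25) = 2(1 − Φ(2/√6.25)) = 2(1 − Φ(0.8000)) ≈ 0.4237

By the reflection principle for standard BM, P(τ_b ≤ t) = 2 · P(B_t ≥ b). Since B_t ~ N(0, t), P(B_t ≥ 2) = 1 − Φ(2/√t) = 1 − Φ(2/√6.25) = 1 − Φ(0.8000) ≈ 0.21186. Doubling: P(τ_{2} ≤ 6.25) ≈ 2 · 0.21186 = 0.42372 ≈ 0.4237.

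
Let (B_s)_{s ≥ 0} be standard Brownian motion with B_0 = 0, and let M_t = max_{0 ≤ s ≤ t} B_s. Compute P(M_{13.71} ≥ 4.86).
P(M_{13.71} ≥ 4.86) = 2·P(B_{13.71} ≥ 4.86) = 2(1 − Φ(4.86/√13.71)) ≈ 0.1893

By the reflection principle for Brownian motion, P(M_t ≥ a) = 2 · P(B_t ≥ a) for a ≥ 0. Since B_t ~ N(0, t), P(B_t ≥ 4.86) = 1 − Φ(4.86/√t) = 1 − Φ(4.86/√13.71) = 1 − Φ(1.3126). So
  P(M_{13.71} ≥ 4.86) = 2(1 − Φ(1.3126)) ≈ 0.1893.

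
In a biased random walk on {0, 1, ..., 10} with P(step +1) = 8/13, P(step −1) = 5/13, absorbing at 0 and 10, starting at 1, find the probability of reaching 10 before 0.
P(hit 10 before 0) = (1 − (5/8)^1) / (1 − (5/8)^10) = 134217728/354658733

Let u_k denote P(reach 10 before 0 | start at k). Boundary: u_0 = 0, u_10 = 1. Recurrence: u_k = 8/13·u_{k+1} + 5/13·u_{k-1} for 1 ≤ k ≤ 9. Try u_k = A + B·r^k with r = q/p = (5/13)/(8/13) = 5/8. Substitution satisfies the recurrence; boundary conditions give:
  u_k = (1 − r^k) / (1 − r^N) = (1 − (5/8)^1) / (1 − (5/8)^10) = 134217728/354658733.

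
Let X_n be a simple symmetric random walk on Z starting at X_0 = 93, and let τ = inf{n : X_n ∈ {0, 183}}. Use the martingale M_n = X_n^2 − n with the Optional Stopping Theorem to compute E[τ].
E[τ] = 8370

M_n = X_n^2 − n is a martingale (since E[X_{n+1}^2 | F_n] = X_n^2 + 1). By OST (τ has finite mean in a bounded region), E[M_τ] = E[M_0] = X_0^2 − 0 = 93^2 = 8649. Also E[M_τ] = E[X_τ^2] − E[τ]. The walk exits at 0 or 183, with P(hit 183 first) = 93/183, so E[X_τ^2] = 183^2 · 93/183 + 0 = 17019. Thus E[τ] = E[X_τ^2] − E[M_τ] = 17019 − 8649 = 8370 = 93(183 − 93) = 8370.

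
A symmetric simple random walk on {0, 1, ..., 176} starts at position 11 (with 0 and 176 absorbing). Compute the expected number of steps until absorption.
E[τ | X_0 = 11] = 1815

Let v_k = E[τ | X_0 = k]. Boundary: v_0 = v_176 = 0. Recurrence: v_k = 1 + (v_{k-1} + v_{k+1})/2 for 1 ≤ k ≤ 175. The particular solution to v_k − (v_{k-1} + v_{k+1})/2 = 1 is v_k = −k^2. Adding homogeneous solution A + B k and matching boundaries gives v_k = k (176 − k). Substituting k = 11: v_11 = 11 · 165 = 1815.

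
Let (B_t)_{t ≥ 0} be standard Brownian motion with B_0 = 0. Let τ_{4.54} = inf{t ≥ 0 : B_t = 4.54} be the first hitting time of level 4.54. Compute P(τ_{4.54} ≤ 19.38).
P(τ_{4.54} ≤ 19.38) = 2(1 − Φ(4.54/√19.38)) = 2(1 − Φ(1.0313)) ≈ 0.3024

By the reflection principle for standard BM, P(τ_b ≤ t) = 2 · P(B_t ≥ b). Since B_t ~ N(0, t), P(B_t ≥ 4.54) = 1 − Φ(4.54/√t) = 1 − Φ(4.54/√19.38) = 1 − Φ(1.0313) ≈ 0.15120. Doubling: P(τ_{4.54} ≤ 19.38) ≈ 2 · 0.15120 = 0.30240 ≈ 0.3024.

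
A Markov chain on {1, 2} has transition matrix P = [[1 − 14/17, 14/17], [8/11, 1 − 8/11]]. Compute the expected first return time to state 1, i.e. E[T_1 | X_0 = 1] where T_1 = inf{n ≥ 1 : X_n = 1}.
E[T_1 | X_0 = 1] = 1/π_1 = 145/68

For an irreducible recurrent Markov chain with stationary distribution π, E[T_i | X_0 = i] = 1/π_i (Kac's formula). Here π_1 = (8/11)/(14/17 + 8/11) = (8/11)/(290/187) = 68/145, so E[T_1 | X_0 = 1] = 1/π_1 = (14/17 + 8/11)/(8/11) = (290/187)/(8/11) = 145/68.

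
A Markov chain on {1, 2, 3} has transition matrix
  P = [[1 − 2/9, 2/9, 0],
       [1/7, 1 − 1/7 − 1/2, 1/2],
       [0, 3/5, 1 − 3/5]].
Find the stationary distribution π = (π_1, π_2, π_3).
π = (27/104, 21/52, 35/104)

This is a birth-death chain on three states, which satisfies detailed balance: π_1 · P_{12} = π_2 · P_{21} and π_2 · P_{23} = π_3 · P_{32}.
From π_1 · 2/9 = π_2 · 1/7: π_2/π_1 = (2/9)/(1/7) = 14/9.
From π_2 · 1/2 = π_3 · 3/5: π_3/π_2 = (1/2)/(3/5) = 5/6.
Take π_1 proportional to 1; then unnormalized π = (1, 14/9, 35/27). Normalize by dividing by the sum 104/27:
  π = (27/104, 21/52, 35/104).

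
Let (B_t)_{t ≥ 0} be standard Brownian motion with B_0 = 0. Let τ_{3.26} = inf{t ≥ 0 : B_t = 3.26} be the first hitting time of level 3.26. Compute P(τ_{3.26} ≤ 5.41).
P(τ_{3.26} ≤ 5.41) = 2(1 − Φ(3.26/√5.41)) = 2(1 − Φ(1.4016)) ≈ 0.1610

By the reflection principle for standard BM, P(τ_b ≤ t) = 2 · P(B_t ≥ b). Since B_t ~ N(0, t), P(B_t ≥ 3.26) = 1 − Φ(3.26/√t) = 1 − Φ(3.26/√5.41) = 1 − Φ(1.4016) ≈ 0.08052. Doubling: P(τ_{3.26} ≤ 5.41) ≈ 2 · 0.08052 = 0.16104 ≈ 0.1610.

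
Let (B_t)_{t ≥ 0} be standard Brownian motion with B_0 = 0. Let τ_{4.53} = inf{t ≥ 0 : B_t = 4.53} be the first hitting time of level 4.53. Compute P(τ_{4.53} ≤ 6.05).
P(τ_{4.53} ≤ 6.05) = 2(1 − Φ(4.53/√6.05)) = 2(1 − Φ(1.8417)) ≈ 0.0655

By the reflection principle for standard BM, P(τ_b ≤ t) = 2 · P(B_t ≥ b). Since B_t ~ N(0, t), P(B_t ≥ 4.53) = 1 − Φ(4.53/√t) = 1 − Φ(4.53/√6.05) = 1 − Φ(1.8417) ≈ 0.03276. Doubling: P(τ_{4.53} ≤ 6.05) ≈ 2 · 0.03276 = 0.06552 ≈ 0.0655.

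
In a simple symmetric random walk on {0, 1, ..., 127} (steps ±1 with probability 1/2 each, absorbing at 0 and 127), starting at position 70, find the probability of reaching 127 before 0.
P(hit 127 before 0) = 70/127

Let u_k = P(hit 127 before 0 | start at k). Then u_0 = 0, u_127 = 1, and u_k = u_{k-1}/2 + u_{k+1}/2 for 1 ≤ k ≤ 126. This harmonic recurrence is solved by u_k = k/127, giving u_70 = 70/127.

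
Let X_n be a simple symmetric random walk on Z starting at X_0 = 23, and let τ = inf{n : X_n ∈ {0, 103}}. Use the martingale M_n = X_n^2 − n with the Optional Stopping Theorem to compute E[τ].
E[τ] = 1840

M_n = X_n^2 − n is a martingale (since E[X_{n+1}^2 | F_n] = X_n^2 + 1). By OST (τ has finite mean in a bounded region), E[M_τ] = E[M_0] = X_0^2 − 0 = 23^2 = 529. Also E[M_τ] = E[X_τ^2] − E[τ]. The walk exits at 0 or 103, with P(hit 103 first) = 23/103, so E[X_τ^2] = 103^2 · 23/103 + 0 = 2369. Thus E[τ] = E[X_τ^2] − E[M_τ] = 2369 − 529 = 1840 = 23(103 − 23) = 1840.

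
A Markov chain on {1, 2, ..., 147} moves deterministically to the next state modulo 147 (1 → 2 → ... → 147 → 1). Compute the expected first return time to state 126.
E[T_126 | X_0 = 126] = 147

The chain cycles deterministically, so starting at state 126 it returns in exactly 147 steps. Equivalently, the stationary distribution is uniform π_j = 1/147 for every state j, so by Kac's formula E[T_126] = 1/π_126 = 147.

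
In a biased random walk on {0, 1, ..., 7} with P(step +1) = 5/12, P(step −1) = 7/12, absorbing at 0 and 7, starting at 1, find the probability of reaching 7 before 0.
P(hit 7 before 0) = (1 − (7/5)^1) / (1 − (7/5)^7) = 15625/372709

Let u_k denote P(reach 7 before 0 | start at k). Boundary: u_0 = 0, u_7 = 1. Recurrence: u_k = 5/12·u_{k+1} + 7/12·u_{k-1} for 1 ≤ k ≤ 6. Try u_k = A + B·r^k with r = q/p = (7/12)/(5/12) = 7/5. Substitution satisfies the recurrence; boundary conditions give:
  u_k = (1 − r^k) / (1 − r^N) = (1 − (7/5)^1) / (1 − (7/5)^7) = 15625/372709.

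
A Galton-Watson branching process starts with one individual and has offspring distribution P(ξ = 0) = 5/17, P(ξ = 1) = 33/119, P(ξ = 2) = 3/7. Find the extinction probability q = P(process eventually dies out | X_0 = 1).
q = 35/51

The pgf is f(s) = 5/17 + 33/119·s + 3/7·s². The extinction probability q is the smallest fixed point of f in [0, 1]. Setting s = f(s):
  3/7·s² + (33/119 − 1)·s + 5/17 = 0
  3/7·s² − (5/17 + 3/7)·s + 5/17 = 0
which factors as (s − 1)·(3/7·s − 5/17) = 0, giving roots s = 1 and s = (5/17)/(3/7) = 35/51.
Mean offspring μ = 33/119 + 2·3/7 = 135/119 > 1 (supercritical), so q < 1. The extinction probability is the smaller root: q = (5/17)/(3/7) = 35/51.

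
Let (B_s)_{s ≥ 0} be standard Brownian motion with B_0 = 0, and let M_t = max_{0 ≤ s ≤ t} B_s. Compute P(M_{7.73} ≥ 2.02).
P(M_{7.73} ≥ 2.02) = 2·P(B_{7.73} ≥ 2.02) = 2(1 − Φ(2.02/√7.73)) ≈ 0.4675

By the reflection principle for Brownian motion, P(M_t ≥ a) = 2 · P(B_t ≥ a) for a ≥ 0. Since B_t ~ N(0, t), P(B_t ≥ 2.02) = 1 − Φ(2.02/√t) = 1 − Φ(2.02/√7.73) = 1 − Φ(0.7265). So
  P(M_{7.73} ≥ 2.02) = 2(1 − Φ(0.7265)) ≈ 0.4675.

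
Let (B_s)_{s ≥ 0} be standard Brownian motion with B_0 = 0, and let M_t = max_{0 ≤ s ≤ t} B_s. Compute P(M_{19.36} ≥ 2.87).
P(M_{19.36} ≥ 2.87) = 2·P(B_{19.36} ≥ 2.87) = 2(1 − Φ(2.87/√19.36)) ≈ 0.5142

By the reflection principle for Brownian motion, P(M_t ≥ a) = 2 · P(B_t ≥ a) for a ≥ 0. Since B_t ~ N(0, t), P(B_t ≥ 2.87) = 1 − Φ(2.87/√t) = 1 − Φ(2.87/√19.36) = 1 − Φ(0.6523). So
  P(M_{19.36} ≥ 2.87) = 2(1 − Φ(0.6523)) ≈ 0.5142.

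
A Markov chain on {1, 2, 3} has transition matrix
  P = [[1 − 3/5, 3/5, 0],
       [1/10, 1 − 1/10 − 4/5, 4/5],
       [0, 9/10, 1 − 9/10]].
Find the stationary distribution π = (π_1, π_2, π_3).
π = (3/37, 18/37, 16/37)

This is a birth-death chain on three states, which satisfies detailed balance: π_1 · P_{12} = π_2 · P_{21} and π_2 · P_{23} = π_3 · P_{32}.
From π_1 · 3/5 = π_2 · 1/10: π_2/π_1 = (3/5)/(1/10) = 6.
From π_2 · 4/5 = π_3 · 9/10: π_3/π_2 = (4/5)/(9/10) = 8/9.
Take π_1 proportional to 1; then unnormalized π = (1, 6, 16/3). Normalize by dividing by the sum 37/3:
  π = (3/37, 18/37, 16/37).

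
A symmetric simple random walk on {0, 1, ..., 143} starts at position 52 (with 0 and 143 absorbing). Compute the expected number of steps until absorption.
E[τ | X_0 = 52] = 4732

Let v_k = E[τ | X_0 = k]. Boundary: v_0 = v_143 = 0. Recurrence: v_k = 1 + (v_{k-1} + v_{k+1})/2 for 1 ≤ k ≤ 142. The particular solution to v_k − (v_{k-1} + v_{k+1})/2 = 1 is v_k = −k^2. Adding homogeneous solution A + B k and matching boundaries gives v_k = k (143 − k). Substituting k = 52: v_52 = 52 · 91 = 4732.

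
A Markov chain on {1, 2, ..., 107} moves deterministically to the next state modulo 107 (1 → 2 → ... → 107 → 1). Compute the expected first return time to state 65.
E[T_65 | X_0 = 65] = 107

The chain cycles deterministically, so starting at state 65 it returns in exactly 107 steps. Equivalently, the stationary distribution is uniform π_j = 1/107 for every state j, so by Kac's formula E[T_65] = 1/π_65 = 107.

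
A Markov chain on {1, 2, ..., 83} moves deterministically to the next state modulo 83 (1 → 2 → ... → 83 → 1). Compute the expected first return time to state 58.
E[T_58 | X_0 = 58] = 83

The chain cycles deterministically, so starting at state 58 it returns in exactly 83 steps. Equivalently, the stationary distribution is uniform π_j = 1/83 for every state j, so by Kac's formula E[T_58] = 1/π_58 = 83.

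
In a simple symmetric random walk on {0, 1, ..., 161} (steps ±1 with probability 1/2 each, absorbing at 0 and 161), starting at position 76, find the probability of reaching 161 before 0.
P(hit 161 before 0) = 76/161

Let u_k = P(hit 161 before 0 | start at k). Then u_0 = 0, u_161 = 1, and u_k = u_{k-1}/2 + u_{k+1}/2 for 1 ≤ k ≤ 160. This harmonic recurrence is solved by u_k = k/161, giving u_76 = 76/161.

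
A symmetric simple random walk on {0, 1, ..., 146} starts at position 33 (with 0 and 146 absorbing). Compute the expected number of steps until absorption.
E[τ | X_0 = 33] = 3729

Let v_k = E[τ | X_0 = k]. Boundary: v_0 = v_146 = 0. Recurrence: v_k = 1 + (v_{k-1} + v_{k+1})/2 for 1 ≤ k ≤ 145. The particular solution to v_k − (v_{k-1} + v_{k+1})/2 = 1 is v_k = −k^2. Adding homogeneous solution A + B k and matching boundaries gives v_k = k (146 − k). Substituting k = 33: v_33 = 33 · 113 = 3729.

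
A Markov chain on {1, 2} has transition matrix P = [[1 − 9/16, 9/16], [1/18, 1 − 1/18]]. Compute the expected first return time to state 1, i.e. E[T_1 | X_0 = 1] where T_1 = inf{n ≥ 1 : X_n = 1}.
E[T_1 | X_0 = 1] = 1/π_1 = 89/8

For an irreducible recurrent Markov chain with stationary distribution π, E[T_i | X_0 = i] = 1/π_i (Kac's formula). Here π_1 = (1/18)/(9/16 + 1/18) = (1/18)/(89/144) = 8/89, so E[T_1 | X_0 = 1] = 1/π_1 = (9/16 + 1/18)/(1/18) = (89/144)/(1/18) = 89/8.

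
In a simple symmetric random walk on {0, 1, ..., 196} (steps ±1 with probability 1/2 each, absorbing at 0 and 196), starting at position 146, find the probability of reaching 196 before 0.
P(hit 196 before 0) = 146/196 = 73/98

Let u_k = P(hit 196 before 0 | start at k). Then u_0 = 0, u_196 = 1, and u_k = u_{k-1}/2 + u_{k+1}/2 for 1 ≤ k ≤ 195. This harmonic recurrence is solved by u_k = k/196, giving u_146 = 146/196 = 73/98.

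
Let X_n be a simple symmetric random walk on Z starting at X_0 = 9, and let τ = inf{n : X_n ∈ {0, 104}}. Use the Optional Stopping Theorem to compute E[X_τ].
E[X_τ] = 9

X_n is a martingale and τ is a bounded-mean stopping time (indeed τ is finite a.s. with bounded expectation since the walk is in a bounded region). By the OST, E[X_τ] = E[X_0] = 9. Equivalently: E[X_τ] = 104 · P(hit 104 first) + 0 · P(hit 0 first) = 104 · (9/104) = 9.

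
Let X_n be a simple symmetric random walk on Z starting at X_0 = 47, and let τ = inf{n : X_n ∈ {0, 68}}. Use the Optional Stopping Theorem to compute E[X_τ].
E[X_τ] = 47

X_n is a martingale and τ is a bounded-mean stopping time (indeed τ is finite a.s. with bounded expectation since the walk is in a bounded region). By the OST, E[X_τ] = E[X_0] = 47. Equivalently: E[X_τ] = 68 · P(hit 68 first) + 0 · P(hit 0 first) = 68 · (47/68) = 47.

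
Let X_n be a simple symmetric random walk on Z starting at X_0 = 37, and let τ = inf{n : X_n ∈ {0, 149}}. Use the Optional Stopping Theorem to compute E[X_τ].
E[X_τ] = 37

X_n is a martingale and τ is a bounded-mean stopping time (indeed τ is finite a.s. with bounded expectation since the walk is in a bounded region). By the OST, E[X_τ] = E[X_0] = 37. Equivalently: E[X_τ] = 149 · P(hit 149 first) + 0 · P(hit 0 first) = 149 · (37/149) = 37.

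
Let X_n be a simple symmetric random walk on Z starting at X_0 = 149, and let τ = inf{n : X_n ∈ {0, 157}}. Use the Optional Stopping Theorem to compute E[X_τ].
E[X_τ] = 149

X_n is a martingale and τ is a bounded-mean stopping time (indeed τ is finite a.s. with bounded expectation since the walk is in a bounded region). By the OST, E[X_τ] = E[X_0] = 149. Equivalently: E[X_τ] = 157 · P(hit 157 first) + 0 · P(hit 0 first) = 157 · (149/157) = 149.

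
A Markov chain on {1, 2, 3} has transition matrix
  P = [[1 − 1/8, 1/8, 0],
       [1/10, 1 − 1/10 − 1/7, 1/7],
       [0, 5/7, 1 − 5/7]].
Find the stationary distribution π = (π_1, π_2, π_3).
π = (2/5, 1/2, 1/10)

This is a birth-death chain on three states, which satisfies detailed balance: π_1 · P_{12} = π_2 · P_{21} and π_2 · P_{23} = π_3 · P_{32}.
From π_1 · 1/8 = π_2 · 1/10: π_2/π_1 = (1/8)/(1/10) = 5/4.
From π_2 · 1/7 = π_3 · 5/7: π_3/π_2 = (1/7)/(5/7) = 1/5.
Take π_1 proportional to 1; then unnormalized π = (1, 5/4, 1/4). Normalize by dividing by the sum 5/2:
  π = (2/5, 1/2, 1/10).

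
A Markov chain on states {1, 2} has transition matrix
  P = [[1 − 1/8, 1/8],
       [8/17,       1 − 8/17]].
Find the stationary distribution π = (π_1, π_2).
π_1 = 64/81, π_2 = 17/81

Solve πP = π with π_1 + π_2 = 1. From πP = π: π_1 · (1 − 1/8) + π_2 · 8/17 = π_1 ⇒ π_2 · 8/17 = π_1 · 1/8 ⇒ π_2/π_1 = (1/8)/(8/17) = 17/64. Together with π_1 + π_2 = 1:
  π_1 = (8/17)/(1/8 + 8/17) = (8/17)/(81/136) = 64/81,
  π_2 = (1/8)/(1/8 + 8/17) = (1/8)/(81/136) = 17/81.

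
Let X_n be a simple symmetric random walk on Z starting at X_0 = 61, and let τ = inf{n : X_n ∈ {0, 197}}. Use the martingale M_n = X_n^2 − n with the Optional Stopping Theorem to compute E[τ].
E[τ] = 8296

M_n = X_n^2 − n is a martingale (since E[X_{n+1}^2 | F_n] = X_n^2 + 1). By OST (τ has finite mean in a bounded region), E[M_τ] = E[M_0] = X_0^2 − 0 = 61^2 = 3721. Also E[M_τ] = E[X_τ^2] − E[τ]. The walk exits at 0 or 197, with P(hit 197 first) = 61/197, so E[X_τ^2] = 197^2 · 61/197 + 0 = 12017. Thus E[τ] = E[X_τ^2] − E[M_τ] = 12017 − 3721 = 8296 = 61(197 − 61) = 8296.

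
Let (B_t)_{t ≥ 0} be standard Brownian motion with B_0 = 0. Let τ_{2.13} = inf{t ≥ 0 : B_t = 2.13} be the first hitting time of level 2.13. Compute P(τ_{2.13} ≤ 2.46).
P(τ_{2.13} ≤ 2.46) = 2(1 − Φ(2.13/√2.46)) = 2(1 − Φ(1.3580)) ≈ 0.1745

By the reflection principle for standard BM, P(τ_b ≤ t) = 2 · P(B_t ≥ b). Since B_t ~ N(0, t), P(B_t ≥ 2.13) = 1 − Φ(2.13/√t) = 1 − Φ(2.13/√2.46) = 1 − Φ(1.3580) ≈ 0.08723. Doubling: P(τ_{2.13} ≤ 2.46) ≈ 2 · 0.08723 = 0.17446 ≈ 0.1745.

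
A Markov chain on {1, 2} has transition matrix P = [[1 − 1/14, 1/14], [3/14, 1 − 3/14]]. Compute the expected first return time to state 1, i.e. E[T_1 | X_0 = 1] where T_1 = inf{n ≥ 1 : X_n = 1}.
E[T_1 | X_0 = 1] = 1/π_1 = 4/3

For an irreducible recurrent Markov chain with stationary distribution π, E[T_i | X_0 = i] = 1/π_i (Kac's formula). Here π_1 = (3/14)/(1/14 + 3/14) = (3/14)/(2/7) = 3/4, so E[T_1 | X_0 = 1] = 1/π_1 = (1/14 + 3/14)/(3/14) = (2/7)/(3/14) = 4/3.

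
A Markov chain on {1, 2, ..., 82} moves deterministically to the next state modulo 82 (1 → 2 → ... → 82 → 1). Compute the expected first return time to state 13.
E[T_13 | X_0 = 13] = 82

The chain cycles deterministically, so starting at state 13 it returns in exactly 82 steps. Equivalently, the stationary distribution is uniform π_j = 1/82 for every state j, so by Kac's formula E[T_13] = 1/π_13 = 82.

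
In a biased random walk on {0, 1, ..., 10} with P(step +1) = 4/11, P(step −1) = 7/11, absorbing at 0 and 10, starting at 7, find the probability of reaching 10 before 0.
P(hit 10 before 0) = (1 − (7/4)^7) / (1 − (7/4)^10) = 17219392/93808891

Let u_k denote P(reach 10 before 0 | start at k). Boundary: u_0 = 0, u_10 = 1. Recurrence: u_k = 4/11·u_{k+1} + 7/11·u_{k-1} for 1 ≤ k ≤ 9. Try u_k = A + B·r^k with r = q/p = (7/11)/(4/11) = 7/4. Substitution satisfies the recurrence; boundary conditions give:
  u_k = (1 − r^k) / (1 − r^N) = (1 − (7/4)^7) / (1 − (7/4)^10) = 17219392/93808891.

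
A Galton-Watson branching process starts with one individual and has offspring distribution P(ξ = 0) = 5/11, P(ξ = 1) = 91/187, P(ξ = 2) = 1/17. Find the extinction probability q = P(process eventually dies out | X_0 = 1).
q = 1

Mean offspring μ = 0·5/11 + 1·91/187 + 2·1/17 = 113/187 ≤ 1. For μ ≤ 1 with offspring not concentrated at 1, the Galton-Watson process goes extinct almost surely, so q = 1.
(Algebraic check: The pgf is f(s) = 5/11 + 91/187·s + 1/17·s². The extinction probability q is the smallest fixed point of f in [0, 1]. Setting s = f(s):
  1/17·s² + (91/187 − 1)·s + 5/11 = 0
  1/17·s² − (5/11 + 1/17)·s + 5/11 = 0
which factors as (s − 1)·(1/17·s − 5/11) = 0, giving roots s = 1 and s = (5/11)/(1/17) = 85/11. Since 85/11 ≥ 1, the smallest root in [0, 1] is s = 1.)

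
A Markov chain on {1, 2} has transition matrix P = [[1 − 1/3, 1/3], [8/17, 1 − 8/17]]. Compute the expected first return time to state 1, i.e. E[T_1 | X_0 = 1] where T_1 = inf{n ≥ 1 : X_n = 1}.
E[T_1 | X_0 = 1] = 1/π_1 = 41/24

For an irreducible recurrent Markov chain with stationary distribution π, E[T_i | X_0 = i] = 1/π_i (Kac's formula). Here π_1 = (8/17)/(1/3 + 8/17) = (8/17)/(41/51) = 24/41, so E[T_1 | X_0 = 1] = 1/π_1 = (1/3 + 8/17)/(8/17) = (41/51)/(8/17) = 41/24.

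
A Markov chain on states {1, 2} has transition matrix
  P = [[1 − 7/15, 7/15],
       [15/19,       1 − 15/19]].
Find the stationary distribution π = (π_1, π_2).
π_1 = 225/358, π_2 = 133/358

Solve πP = π with π_1 + π_2 = 1. From πP = π: π_1 · (1 − 7/15) + π_2 · 15/19 = π_1 ⇒ π_2 · 15/19 = π_1 · 7/15 ⇒ π_2/π_1 = (7/15)/(15/19) = 133/225. Together with π_1 + π_2 = 1:
  π_1 = (15/19)/(7/15 + 15/19) = (15/19)/(358/285) = 225/358,
  π_2 = (7/15)/(7/15 + 15/19) = (7/15)/(358/285) = 133/358.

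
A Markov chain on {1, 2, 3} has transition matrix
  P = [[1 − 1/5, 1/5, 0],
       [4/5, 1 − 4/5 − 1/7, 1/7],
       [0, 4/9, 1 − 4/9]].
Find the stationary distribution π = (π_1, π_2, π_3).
π = (112/149, 28/149, 9/149)

This is a birth-death chain on three states, which satisfies detailed balance: π_1 · P_{12} = π_2 · P_{21} and π_2 · P_{23} = π_3 · P_{32}.
From π_1 · 1/5 = π_2 · 4/5: π_2/π_1 = (1/5)/(4/5) = 1/4.
From π_2 · 1/7 = π_3 · 4/9: π_3/π_2 = (1/7)/(4/9) = 9/28.
Take π_1 proportional to 1; then unnormalized π = (1, 1/4, 9/112). Normalize by dividing by the sum 149/112:
  π = (112/149, 28/149, 9/149).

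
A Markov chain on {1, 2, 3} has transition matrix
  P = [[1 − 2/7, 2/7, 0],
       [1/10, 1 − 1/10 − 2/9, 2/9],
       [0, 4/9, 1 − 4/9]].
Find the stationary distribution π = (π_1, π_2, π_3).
π = (7/37, 20/37, 10/37)

This is a birth-death chain on three states, which satisfies detailed balance: π_1 · P_{12} = π_2 · P_{21} and π_2 · P_{23} = π_3 · P_{32}.
From π_1 · 2/7 = π_2 · 1/10: π_2/π_1 = (2/7)/(1/10) = 20/7.
From π_2 · 2/9 = π_3 · 4/9: π_3/π_2 = (2/9)/(4/9) = 1/2.
Take π_1 proportional to 1; then unnormalized π = (1, 20/7, 10/7). Normalize by dividing by the sum 37/7:
  π = (7/37, 20/37, 10/37).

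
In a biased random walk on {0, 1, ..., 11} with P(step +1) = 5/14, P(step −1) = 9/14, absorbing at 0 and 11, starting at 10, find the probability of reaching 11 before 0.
P(hit 11 before 0) = (1 − (9/5)^10) / (1 − (9/5)^11) = 4346273470/7833057871

Let u_k denote P(reach 11 before 0 | start at k). Boundary: u_0 = 0, u_11 = 1. Recurrence: u_k = 5/14·u_{k+1} + 9/14·u_{k-1} for 1 ≤ k ≤ 10. Try u_k = A + B·r^k with r = q/p = (9/14)/(5/14) = 9/5. Substitution satisfies the recurrence; boundary conditions give:
  u_k = (1 − r^k) / (1 − r^N) = (1 − (9/5)^10) / (1 − (9/5)^11) = 4346273470/7833057871.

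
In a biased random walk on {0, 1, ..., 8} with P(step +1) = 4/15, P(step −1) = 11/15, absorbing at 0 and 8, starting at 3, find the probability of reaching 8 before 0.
P(hit 8 before 0) = (1 − (11/4)^3) / (1 − (11/4)^8) = 185344/30613335

Let u_k denote P(reach 8 before 0 | start at k). Boundary: u_0 = 0, u_8 = 1. Recurrence: u_k = 4/15·u_{k+1} + 11/15·u_{k-1} for 1 ≤ k ≤ 7. Try u_k = A + B·r^k with r = q/p = (11/15)/(4/15) = 11/4. Substitution satisfies the recurrence; boundary conditions give:
  u_k = (1 − r^k) / (1 − r^N) = (1 − (11/4)^3) / (1 − (11/4)^8) = 185344/30613335.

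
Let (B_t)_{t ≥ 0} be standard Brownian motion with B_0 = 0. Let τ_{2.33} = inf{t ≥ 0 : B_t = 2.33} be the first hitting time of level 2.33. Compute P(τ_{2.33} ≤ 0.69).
P(τ_{2.33} ≤ 0.69) = 2(1 − Φ(2.33/√0.69)) = 2(1 − Φ(2.8050)) ≈ 0.0050

By the reflection principle for standard BM, P(τ_b ≤ t) = 2 · P(B_t ≥ b). Since B_t ~ N(0, t), P(B_t ≥ 2.33) = 1 − Φ(2.33/√t) = 1 − Φ(2.33/√0.69) = 1 − Φ(2.8050) ≈ 0.00252. Doubling: P(τ_{2.33} ≤ 0.69) ≈ 2 · 0.00252 = 0.00504 ≈ 0.0050.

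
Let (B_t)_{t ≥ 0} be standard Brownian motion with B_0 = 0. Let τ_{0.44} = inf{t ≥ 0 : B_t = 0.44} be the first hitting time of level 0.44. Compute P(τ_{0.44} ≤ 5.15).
P(τ_{0.44} ≤ 5.15) = 2(1 − Φ(0.44/√5.15)) = 2(1 − Φ(0.1939)) ≈ 0.8463

By the reflection principle for standard BM, P(τ_b ≤ t) = 2 · P(B_t ≥ b). Since B_t ~ N(0, t), P(B_t ≥ 0.44) = 1 − Φ(0.44/√t) = 1 − Φ(0.44/√5.15) = 1 − Φ(0.1939) ≈ 0.42313. Doubling: P(τ_{0.44} ≤ 5.15) ≈ 2 · 0.42313 = 0.84626 ≈ 0.8463.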